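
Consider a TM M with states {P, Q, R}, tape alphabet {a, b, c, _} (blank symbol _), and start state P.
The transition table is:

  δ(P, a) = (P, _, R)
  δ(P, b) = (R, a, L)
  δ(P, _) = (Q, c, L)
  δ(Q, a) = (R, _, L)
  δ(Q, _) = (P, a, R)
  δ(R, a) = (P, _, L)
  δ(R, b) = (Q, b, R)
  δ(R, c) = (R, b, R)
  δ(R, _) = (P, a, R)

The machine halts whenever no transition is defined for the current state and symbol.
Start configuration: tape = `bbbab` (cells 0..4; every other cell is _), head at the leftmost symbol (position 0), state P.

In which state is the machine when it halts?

P

P | _[b]bbab_   read b → write a, move L, go to R
R | [_]abbab_   read _ → write a, move R, go to P
P | a[a]bbab_   read a → write _, move R, go to P
P | a_[b]bab_   read b → write a, move L, go to R
R | a[_]abab_   read _ → write a, move R, go to P
P | aa[a]bab_   read a → write _, move R, go to P
P | aa_[b]ab_   read b → write a, move L, go to R
R | aa[_]aab_   read _ → write a, move R, go to P
P | aaa[a]ab_   read a → write _, move R, go to P
P | aaa_[a]b_   read a → write _, move R, go to P
P | aaa__[b]_   read b → write a, move L, go to R
R | aaa_[_]a_   read _ → write a, move R, go to P
P | aaa_a[a]_   read a → write _, move R, go to P
P | aaa_a_[_]   read _ → write c, move L, go to Q
Q | aaa_a[_]c   read _ → write a, move R, go to P
P | aaa_aa[c]
No transition is defined for (P, c); M halts in state P.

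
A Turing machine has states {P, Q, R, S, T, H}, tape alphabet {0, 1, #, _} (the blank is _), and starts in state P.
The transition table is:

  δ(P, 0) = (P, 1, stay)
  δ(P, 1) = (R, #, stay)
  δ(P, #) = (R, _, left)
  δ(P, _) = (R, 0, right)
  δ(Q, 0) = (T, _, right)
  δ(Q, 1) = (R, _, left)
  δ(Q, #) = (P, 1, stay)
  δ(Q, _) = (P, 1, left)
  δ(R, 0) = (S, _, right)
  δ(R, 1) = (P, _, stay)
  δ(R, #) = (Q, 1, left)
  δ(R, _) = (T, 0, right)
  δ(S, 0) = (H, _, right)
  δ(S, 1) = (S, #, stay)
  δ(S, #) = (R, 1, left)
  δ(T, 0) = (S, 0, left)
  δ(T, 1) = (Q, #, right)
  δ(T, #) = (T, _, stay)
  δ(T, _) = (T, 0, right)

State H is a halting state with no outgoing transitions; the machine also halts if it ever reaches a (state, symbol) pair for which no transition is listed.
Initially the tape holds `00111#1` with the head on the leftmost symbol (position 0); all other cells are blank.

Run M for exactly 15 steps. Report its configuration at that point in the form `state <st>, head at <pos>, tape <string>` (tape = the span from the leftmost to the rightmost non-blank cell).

state R, head at 2, tape 0000#_1#1

P | __[0]0111#1   read 0 → write 1, move stay, go to P
P | __[1]0111#1   read 1 → write #, move stay, go to R
R | __[#]0111#1   read # → write 1, move left, go to Q
Q | _[_]10111#1   read _ → write 1, move left, go to P
P | [_]110111#1   read _ → write 0, move right, go to R
R | 0[1]10111#1   read 1 → write _, move stay, go to P
P | 0[_]10111#1   read _ → write 0, move right, go to R
R | 00[1]0111#1   read 1 → write _, move stay, go to P
P | 00[_]0111#1   read _ → write 0, move right, go to R
R | 000[0]111#1   read 0 → write _, move right, go to S
S | 000_[1]11#1   read 1 → write #, move stay, go to S
S | 000_[#]11#1   read # → write 1, move left, go to R
R | 000[_]111#1   read _ → write 0, move right, go to T
T | 0000[1]11#1   read 1 → write #, move right, go to Q
Q | 0000#[1]1#1   read 1 → write _, move left, go to R
R | 0000[#]_1#1
After 15 steps: state R, head at 2, tape 0000#_1#1.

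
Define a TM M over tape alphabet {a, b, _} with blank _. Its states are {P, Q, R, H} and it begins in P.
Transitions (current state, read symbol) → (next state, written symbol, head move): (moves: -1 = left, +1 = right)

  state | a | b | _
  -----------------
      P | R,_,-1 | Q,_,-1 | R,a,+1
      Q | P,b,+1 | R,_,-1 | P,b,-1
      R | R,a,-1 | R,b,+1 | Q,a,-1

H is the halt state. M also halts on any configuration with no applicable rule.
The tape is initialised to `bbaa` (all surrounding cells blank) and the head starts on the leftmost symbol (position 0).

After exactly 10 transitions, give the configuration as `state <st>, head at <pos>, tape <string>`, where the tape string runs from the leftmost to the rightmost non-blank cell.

state=P head=0 tape=_____[b]baa   (P,b)→(Q,_,-1)
state=Q head=-1 tape=____[_]_baa   (Q,_)→(P,b,-1)
state=P head=-2 tape=___[_]b_baa   (P,_)→(R,a,+1)
state=R head=-1 tape=___a[b]_baa   (R,b)→(R,b,+1)
state=R head=0 tape=___ab[_]baa   (R,_)→(Q,a,-1)
state=Q head=-1 tape=___a[b]abaa   (Q,b)→(R,_,-1)
state=R head=-2 tape=___[a]_abaa   (R,a)→(R,a,-1)
state=R head=-3 tape=__[_]a_abaa   (R,_)→(Q,a,-1)
state=Q head=-4 tape=_[_]aa_abaa   (Q,_)→(P,b,-1)
state=P head=-5 tape=[_]baa_abaa   (P,_)→(R,a,+1)
state=R head=-4 tape=a[b]aa_abaa
After 10 steps: state R, head at -4, tape abaa_abaa.

state R, head at -4, tape abaa_abaa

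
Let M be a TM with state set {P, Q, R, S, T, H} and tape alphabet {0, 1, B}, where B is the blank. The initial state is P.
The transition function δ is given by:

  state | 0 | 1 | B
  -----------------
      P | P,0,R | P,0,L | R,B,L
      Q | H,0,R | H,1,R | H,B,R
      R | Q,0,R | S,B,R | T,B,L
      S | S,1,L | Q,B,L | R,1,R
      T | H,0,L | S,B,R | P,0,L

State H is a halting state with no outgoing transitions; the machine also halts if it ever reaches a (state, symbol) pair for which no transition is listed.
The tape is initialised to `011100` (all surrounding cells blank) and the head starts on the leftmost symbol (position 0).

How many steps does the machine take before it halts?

15

P | [0]11100BB   read 0 → write 0, move R, go to P
P | 0[1]1100BB   read 1 → write 0, move L, go to P
P | [0]01100BB   read 0 → write 0, move R, go to P
P | 0[0]1100BB   read 0 → write 0, move R, go to P
P | 00[1]100BB   read 1 → write 0, move L, go to P
P | 0[0]0100BB   read 0 → write 0, move R, go to P
P | 00[0]100BB   read 0 → write 0, move R, go to P
P | 000[1]00BB   read 1 → write 0, move L, go to P
P | 00[0]000BB   read 0 → write 0, move R, go to P
P | 000[0]00BB   read 0 → write 0, move R, go to P
P | 0000[0]0BB   read 0 → write 0, move R, go to P
P | 00000[0]BB   read 0 → write 0, move R, go to P
P | 000000[B]B   read B → write B, move L, go to R
R | 00000[0]BB   read 0 → write 0, move R, go to Q
Q | 000000[B]B   read B → write B, move R, go to H
H | 000000B[B]
M halts after 15 transitions.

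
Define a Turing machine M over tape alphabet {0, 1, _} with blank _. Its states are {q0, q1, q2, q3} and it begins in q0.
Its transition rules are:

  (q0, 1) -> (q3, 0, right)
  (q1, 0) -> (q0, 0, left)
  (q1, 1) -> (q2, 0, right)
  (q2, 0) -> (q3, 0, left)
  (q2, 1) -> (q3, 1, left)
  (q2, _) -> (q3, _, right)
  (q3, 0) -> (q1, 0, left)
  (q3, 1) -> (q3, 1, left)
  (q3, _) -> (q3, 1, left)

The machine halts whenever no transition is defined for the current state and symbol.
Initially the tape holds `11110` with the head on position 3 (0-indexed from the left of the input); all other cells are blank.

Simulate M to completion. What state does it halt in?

q0

state=q0 head=3 tape=_111[1]0   (q0,1)→(q3,0,right)
state=q3 head=4 tape=_1110[0]   (q3,0)→(q1,0,left)
state=q1 head=3 tape=_111[0]0   (q1,0)→(q0,0,left)
state=q0 head=2 tape=_11[1]00   (q0,1)→(q3,0,right)
state=q3 head=3 tape=_110[0]0   (q3,0)→(q1,0,left)
state=q1 head=2 tape=_11[0]00   (q1,0)→(q0,0,left)
state=q0 head=1 tape=_1[1]000   (q0,1)→(q3,0,right)
state=q3 head=2 tape=_10[0]00   (q3,0)→(q1,0,left)
state=q1 head=1 tape=_1[0]000   (q1,0)→(q0,0,left)
state=q0 head=0 tape=_[1]0000   (q0,1)→(q3,0,right)
state=q3 head=1 tape=_0[0]000   (q3,0)→(q1,0,left)
state=q1 head=0 tape=_[0]0000   (q1,0)→(q0,0,left)
state=q0 head=-1 tape=[_]00000
No transition is defined for (q0, _); M halts in state q0.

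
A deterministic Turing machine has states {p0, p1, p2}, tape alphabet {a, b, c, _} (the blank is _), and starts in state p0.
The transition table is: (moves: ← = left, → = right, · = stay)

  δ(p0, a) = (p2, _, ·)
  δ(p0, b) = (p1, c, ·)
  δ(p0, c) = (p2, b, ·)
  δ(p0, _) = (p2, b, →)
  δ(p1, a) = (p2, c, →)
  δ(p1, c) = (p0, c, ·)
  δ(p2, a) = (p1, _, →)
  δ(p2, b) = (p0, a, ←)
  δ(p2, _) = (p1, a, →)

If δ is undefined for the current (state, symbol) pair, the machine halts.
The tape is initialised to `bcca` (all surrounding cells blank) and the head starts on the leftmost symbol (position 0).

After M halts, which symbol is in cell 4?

a

p0 | _[b]cca__   read b → write c, move ·, go to p1
p1 | _[c]cca__   read c → write c, move ·, go to p0
p0 | _[c]cca__   read c → write b, move ·, go to p2
p2 | _[b]cca__   read b → write a, move ←, go to p0
p0 | [_]acca__   read _ → write b, move →, go to p2
p2 | b[a]cca__   read a → write _, move →, go to p1
p1 | b_[c]ca__   read c → write c, move ·, go to p0
p0 | b_[c]ca__   read c → write b, move ·, go to p2
p2 | b_[b]ca__   read b → write a, move ←, go to p0
p0 | b[_]aca__   read _ → write b, move →, go to p2
p2 | bb[a]ca__   read a → write _, move →, go to p1
p1 | bb_[c]a__   read c → write c, move ·, go to p0
p0 | bb_[c]a__   read c → write b, move ·, go to p2
p2 | bb_[b]a__   read b → write a, move ←, go to p0
p0 | bb[_]aa__   read _ → write b, move →, go to p2
p2 | bbb[a]a__   read a → write _, move →, go to p1
p1 | bbb_[a]__   read a → write c, move →, go to p2
p2 | bbb_c[_]_   read _ → write a, move →, go to p1
p1 | bbb_ca[_]
Cell 4 holds a when M halts.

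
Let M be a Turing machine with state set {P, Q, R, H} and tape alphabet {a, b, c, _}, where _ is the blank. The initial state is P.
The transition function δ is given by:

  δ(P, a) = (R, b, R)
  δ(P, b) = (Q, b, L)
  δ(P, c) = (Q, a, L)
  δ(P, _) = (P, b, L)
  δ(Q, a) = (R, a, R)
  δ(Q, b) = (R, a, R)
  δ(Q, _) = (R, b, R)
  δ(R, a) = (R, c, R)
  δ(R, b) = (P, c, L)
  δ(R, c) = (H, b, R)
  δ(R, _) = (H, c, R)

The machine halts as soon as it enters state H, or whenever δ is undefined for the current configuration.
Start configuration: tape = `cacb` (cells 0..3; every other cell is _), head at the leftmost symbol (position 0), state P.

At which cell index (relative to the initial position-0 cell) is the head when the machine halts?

state=P head=0 tape=_[c]acb   (P,c)→(Q,a,L)
state=Q head=-1 tape=[_]aacb   (Q,_)→(R,b,R)
state=R head=0 tape=b[a]acb   (R,a)→(R,c,R)
state=R head=1 tape=bc[a]cb   (R,a)→(R,c,R)
state=R head=2 tape=bcc[c]b   (R,c)→(H,b,R)
state=H head=3 tape=bccb[b]
At halt the head is at cell 3.

3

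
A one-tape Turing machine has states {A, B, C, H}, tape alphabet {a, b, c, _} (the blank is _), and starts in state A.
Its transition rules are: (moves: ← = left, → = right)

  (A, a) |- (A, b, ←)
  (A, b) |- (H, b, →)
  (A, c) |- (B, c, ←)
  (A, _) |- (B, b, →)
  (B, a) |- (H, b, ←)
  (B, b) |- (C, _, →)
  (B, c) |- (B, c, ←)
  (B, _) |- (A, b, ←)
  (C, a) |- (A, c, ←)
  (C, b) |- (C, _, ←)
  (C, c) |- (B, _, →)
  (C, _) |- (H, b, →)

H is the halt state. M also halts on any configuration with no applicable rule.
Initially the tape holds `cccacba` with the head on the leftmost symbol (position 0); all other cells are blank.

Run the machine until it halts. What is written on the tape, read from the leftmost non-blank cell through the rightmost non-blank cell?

bbb__bcba

state=A head=0 tape=__[c]ccacba   (A,c)→(B,c,←)
state=B head=-1 tape=_[_]cccacba   (B,_)→(A,b,←)
state=A head=-2 tape=[_]bcccacba   (A,_)→(B,b,→)
state=B head=-1 tape=b[b]cccacba   (B,b)→(C,_,→)
state=C head=0 tape=b_[c]ccacba   (C,c)→(B,_,→)
state=B head=1 tape=b__[c]cacba   (B,c)→(B,c,←)
state=B head=0 tape=b_[_]ccacba   (B,_)→(A,b,←)
state=A head=-1 tape=b[_]bccacba   (A,_)→(B,b,→)
state=B head=0 tape=bb[b]ccacba   (B,b)→(C,_,→)
state=C head=1 tape=bb_[c]cacba   (C,c)→(B,_,→)
state=B head=2 tape=bb__[c]acba   (B,c)→(B,c,←)
state=B head=1 tape=bb_[_]cacba   (B,_)→(A,b,←)
state=A head=0 tape=bb[_]bcacba   (A,_)→(B,b,→)
state=B head=1 tape=bbb[b]cacba   (B,b)→(C,_,→)
state=C head=2 tape=bbb_[c]acba   (C,c)→(B,_,→)
state=B head=3 tape=bbb__[a]cba   (B,a)→(H,b,←)
state=H head=2 tape=bbb_[_]bcba
The non-blank tape span at halt is bbb__bcba.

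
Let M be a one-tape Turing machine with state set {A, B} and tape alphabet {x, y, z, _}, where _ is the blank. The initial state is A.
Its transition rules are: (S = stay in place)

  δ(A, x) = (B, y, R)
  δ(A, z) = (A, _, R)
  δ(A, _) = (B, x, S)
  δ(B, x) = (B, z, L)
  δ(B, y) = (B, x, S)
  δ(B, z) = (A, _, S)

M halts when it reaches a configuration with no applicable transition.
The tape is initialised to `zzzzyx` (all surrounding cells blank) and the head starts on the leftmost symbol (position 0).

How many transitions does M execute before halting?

A | [z]zzzyx   read z → write _, move R, go to A
A | _[z]zzyx   read z → write _, move R, go to A
A | __[z]zyx   read z → write _, move R, go to A
A | ___[z]yx   read z → write _, move R, go to A
A | ____[y]x
M halts after 4 transitions.

4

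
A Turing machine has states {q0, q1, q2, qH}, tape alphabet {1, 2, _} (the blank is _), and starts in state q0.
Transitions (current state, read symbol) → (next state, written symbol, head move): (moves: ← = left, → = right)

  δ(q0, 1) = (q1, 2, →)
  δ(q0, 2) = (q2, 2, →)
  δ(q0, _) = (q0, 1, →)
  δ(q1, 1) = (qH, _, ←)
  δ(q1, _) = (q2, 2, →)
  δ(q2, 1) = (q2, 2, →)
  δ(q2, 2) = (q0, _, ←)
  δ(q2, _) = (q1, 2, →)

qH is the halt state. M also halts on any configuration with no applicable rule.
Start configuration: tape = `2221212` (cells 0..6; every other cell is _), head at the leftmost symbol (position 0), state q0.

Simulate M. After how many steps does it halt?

q0 | [2]221212   read 2 → write 2, move →, go to q2
q2 | 2[2]21212   read 2 → write _, move ←, go to q0
q0 | [2]_21212   read 2 → write 2, move →, go to q2
q2 | 2[_]21212   read _ → write 2, move →, go to q1
q1 | 22[2]1212
M halts after 4 transitions.

4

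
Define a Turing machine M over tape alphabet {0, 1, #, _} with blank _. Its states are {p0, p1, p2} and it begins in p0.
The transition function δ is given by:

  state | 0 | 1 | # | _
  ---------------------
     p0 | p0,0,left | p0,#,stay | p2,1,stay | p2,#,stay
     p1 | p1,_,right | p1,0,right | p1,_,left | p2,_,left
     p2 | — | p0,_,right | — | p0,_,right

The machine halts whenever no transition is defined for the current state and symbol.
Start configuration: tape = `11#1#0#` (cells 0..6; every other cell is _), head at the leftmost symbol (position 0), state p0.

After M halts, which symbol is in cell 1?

_

p0 | [1]1#1#0#   read 1 → write #, move stay, go to p0
p0 | [#]1#1#0#   read # → write 1, move stay, go to p2
p2 | [1]1#1#0#   read 1 → write _, move right, go to p0
p0 | _[1]#1#0#   read 1 → write #, move stay, go to p0
p0 | _[#]#1#0#   read # → write 1, move stay, go to p2
p2 | _[1]#1#0#   read 1 → write _, move right, go to p0
p0 | __[#]1#0#   read # → write 1, move stay, go to p2
p2 | __[1]1#0#   read 1 → write _, move right, go to p0
p0 | ___[1]#0#   read 1 → write #, move stay, go to p0
p0 | ___[#]#0#   read # → write 1, move stay, go to p2
p2 | ___[1]#0#   read 1 → write _, move right, go to p0
p0 | ____[#]0#   read # → write 1, move stay, go to p2
p2 | ____[1]0#   read 1 → write _, move right, go to p0
p0 | _____[0]#   read 0 → write 0, move left, go to p0
p0 | ____[_]0#   read _ → write #, move stay, go to p2
p2 | ____[#]0#
Cell 1 holds _ when M halts.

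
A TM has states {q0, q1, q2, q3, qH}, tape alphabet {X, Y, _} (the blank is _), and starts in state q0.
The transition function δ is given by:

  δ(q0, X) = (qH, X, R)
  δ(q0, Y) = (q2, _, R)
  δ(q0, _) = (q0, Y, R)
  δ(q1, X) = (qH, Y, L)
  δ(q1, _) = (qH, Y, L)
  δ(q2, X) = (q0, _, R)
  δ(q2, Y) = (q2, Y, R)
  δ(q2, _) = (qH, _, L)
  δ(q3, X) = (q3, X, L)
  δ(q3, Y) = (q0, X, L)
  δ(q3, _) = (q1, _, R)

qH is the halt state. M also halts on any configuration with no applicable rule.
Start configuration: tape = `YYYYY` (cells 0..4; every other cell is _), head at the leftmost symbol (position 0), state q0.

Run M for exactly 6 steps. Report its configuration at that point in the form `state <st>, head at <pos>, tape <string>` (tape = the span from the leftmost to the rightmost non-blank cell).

state qH, head at 4, tape YYYY

q0 | [Y]YYYY_   read Y → write _, move R, go to q2
q2 | _[Y]YYY_   read Y → write Y, move R, go to q2
q2 | _Y[Y]YY_   read Y → write Y, move R, go to q2
q2 | _YY[Y]Y_   read Y → write Y, move R, go to q2
q2 | _YYY[Y]_   read Y → write Y, move R, go to q2
q2 | _YYYY[_]   read _ → write _, move L, go to qH
qH | _YYY[Y]_
After 6 steps: state qH, head at 4, tape YYYY.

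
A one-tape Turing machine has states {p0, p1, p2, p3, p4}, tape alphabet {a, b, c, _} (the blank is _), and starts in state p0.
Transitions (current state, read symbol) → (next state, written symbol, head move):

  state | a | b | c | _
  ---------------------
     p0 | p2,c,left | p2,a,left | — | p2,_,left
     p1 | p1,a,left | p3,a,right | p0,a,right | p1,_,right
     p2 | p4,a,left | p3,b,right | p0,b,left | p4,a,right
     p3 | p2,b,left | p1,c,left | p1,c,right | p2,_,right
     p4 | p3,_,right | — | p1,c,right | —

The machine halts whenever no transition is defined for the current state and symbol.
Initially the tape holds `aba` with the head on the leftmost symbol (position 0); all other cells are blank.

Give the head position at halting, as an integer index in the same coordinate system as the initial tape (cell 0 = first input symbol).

0

p0 | _[a]ba   read a → write c, move left, go to p2
p2 | [_]cba   read _ → write a, move right, go to p4
p4 | a[c]ba   read c → write c, move right, go to p1
p1 | ac[b]a   read b → write a, move right, go to p3
p3 | aca[a]   read a → write b, move left, go to p2
p2 | ac[a]b   read a → write a, move left, go to p4
p4 | a[c]ab   read c → write c, move right, go to p1
p1 | ac[a]b   read a → write a, move left, go to p1
p1 | a[c]ab   read c → write a, move right, go to p0
p0 | aa[a]b   read a → write c, move left, go to p2
p2 | a[a]cb   read a → write a, move left, go to p4
p4 | [a]acb   read a → write _, move right, go to p3
p3 | _[a]cb   read a → write b, move left, go to p2
p2 | [_]bcb   read _ → write a, move right, go to p4
p4 | a[b]cb
At halt the head is at cell 0.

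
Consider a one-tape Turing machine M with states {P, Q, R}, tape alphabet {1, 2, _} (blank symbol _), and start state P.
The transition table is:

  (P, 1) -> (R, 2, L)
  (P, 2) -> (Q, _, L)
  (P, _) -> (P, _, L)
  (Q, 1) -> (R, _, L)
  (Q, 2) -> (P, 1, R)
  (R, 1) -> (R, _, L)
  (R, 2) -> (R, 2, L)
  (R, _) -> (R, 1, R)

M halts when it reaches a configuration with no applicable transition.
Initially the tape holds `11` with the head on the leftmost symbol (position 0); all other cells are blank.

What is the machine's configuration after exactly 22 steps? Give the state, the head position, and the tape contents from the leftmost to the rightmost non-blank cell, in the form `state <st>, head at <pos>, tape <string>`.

state R, head at -2, tape 111_21

state=P head=0 tape=____[1]1   (P,1)→(R,2,L)
state=R head=-1 tape=___[_]21   (R,_)→(R,1,R)
state=R head=0 tape=___1[2]1   (R,2)→(R,2,L)
state=R head=-1 tape=___[1]21   (R,1)→(R,_,L)
state=R head=-2 tape=__[_]_21   (R,_)→(R,1,R)
state=R head=-1 tape=__1[_]21   (R,_)→(R,1,R)
state=R head=0 tape=__11[2]1   (R,2)→(R,2,L)
state=R head=-1 tape=__1[1]21   (R,1)→(R,_,L)
state=R head=-2 tape=__[1]_21   (R,1)→(R,_,L)
state=R head=-3 tape=_[_]__21   (R,_)→(R,1,R)
state=R head=-2 tape=_1[_]_21   (R,_)→(R,1,R)
state=R head=-1 tape=_11[_]21   (R,_)→(R,1,R)
state=R head=0 tape=_111[2]1   (R,2)→(R,2,L)
state=R head=-1 tape=_11[1]21   (R,1)→(R,_,L)
state=R head=-2 tape=_1[1]_21   (R,1)→(R,_,L)
state=R head=-3 tape=_[1]__21   (R,1)→(R,_,L)
state=R head=-4 tape=[_]___21   (R,_)→(R,1,R)
state=R head=-3 tape=1[_]__21   (R,_)→(R,1,R)
state=R head=-2 tape=11[_]_21   (R,_)→(R,1,R)
state=R head=-1 tape=111[_]21   (R,_)→(R,1,R)
state=R head=0 tape=1111[2]1   (R,2)→(R,2,L)
state=R head=-1 tape=111[1]21   (R,1)→(R,_,L)
state=R head=-2 tape=11[1]_21
After 22 steps: state R, head at -2, tape 111_21.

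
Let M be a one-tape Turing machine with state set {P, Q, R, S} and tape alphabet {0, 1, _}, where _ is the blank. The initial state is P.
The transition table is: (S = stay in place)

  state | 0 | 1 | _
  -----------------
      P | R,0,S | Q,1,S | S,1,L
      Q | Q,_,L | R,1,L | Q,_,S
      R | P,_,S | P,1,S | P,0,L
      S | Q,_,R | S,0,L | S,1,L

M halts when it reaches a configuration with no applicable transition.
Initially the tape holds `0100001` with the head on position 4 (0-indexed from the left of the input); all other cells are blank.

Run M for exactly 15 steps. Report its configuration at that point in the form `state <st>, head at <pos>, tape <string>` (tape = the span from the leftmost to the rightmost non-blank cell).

state=P head=4 tape=0100[0]01   (P,0)→(R,0,S)
state=R head=4 tape=0100[0]01   (R,0)→(P,_,S)
state=P head=4 tape=0100[_]01   (P,_)→(S,1,L)
state=S head=3 tape=010[0]101   (S,0)→(Q,_,R)
state=Q head=4 tape=010_[1]01   (Q,1)→(R,1,L)
state=R head=3 tape=010[_]101   (R,_)→(P,0,L)
state=P head=2 tape=01[0]0101   (P,0)→(R,0,S)
state=R head=2 tape=01[0]0101   (R,0)→(P,_,S)
state=P head=2 tape=01[_]0101   (P,_)→(S,1,L)
state=S head=1 tape=0[1]10101   (S,1)→(S,0,L)
state=S head=0 tape=[0]010101   (S,0)→(Q,_,R)
state=Q head=1 tape=_[0]10101   (Q,0)→(Q,_,L)
state=Q head=0 tape=[_]_10101   (Q,_)→(Q,_,S)
state=Q head=0 tape=[_]_10101   (Q,_)→(Q,_,S)
state=Q head=0 tape=[_]_10101   (Q,_)→(Q,_,S)
state=Q head=0 tape=[_]_10101
After 15 steps: state Q, head at 0, tape 10101.

state Q, head at 0, tape 10101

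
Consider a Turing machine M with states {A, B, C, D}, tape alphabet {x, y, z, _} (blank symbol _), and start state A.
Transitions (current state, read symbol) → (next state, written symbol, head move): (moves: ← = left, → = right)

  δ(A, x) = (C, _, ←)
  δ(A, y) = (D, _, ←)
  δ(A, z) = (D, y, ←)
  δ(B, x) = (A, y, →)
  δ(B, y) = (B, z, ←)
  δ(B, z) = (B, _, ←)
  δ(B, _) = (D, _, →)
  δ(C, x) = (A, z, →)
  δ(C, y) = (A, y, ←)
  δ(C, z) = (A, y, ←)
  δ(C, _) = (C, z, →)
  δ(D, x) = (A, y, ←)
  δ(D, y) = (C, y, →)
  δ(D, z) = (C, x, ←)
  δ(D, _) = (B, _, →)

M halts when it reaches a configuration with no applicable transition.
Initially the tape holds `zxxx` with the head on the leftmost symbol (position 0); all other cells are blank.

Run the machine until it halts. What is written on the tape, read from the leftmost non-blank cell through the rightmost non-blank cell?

yx__xx

state=A head=0 tape=___[z]xxx   (A,z)→(D,y,←)
state=D head=-1 tape=__[_]yxxx   (D,_)→(B,_,→)
state=B head=0 tape=___[y]xxx   (B,y)→(B,z,←)
state=B head=-1 tape=__[_]zxxx   (B,_)→(D,_,→)
state=D head=0 tape=___[z]xxx   (D,z)→(C,x,←)
state=C head=-1 tape=__[_]xxxx   (C,_)→(C,z,→)
state=C head=0 tape=__z[x]xxx   (C,x)→(A,z,→)
state=A head=1 tape=__zz[x]xx   (A,x)→(C,_,←)
state=C head=0 tape=__z[z]_xx   (C,z)→(A,y,←)
state=A head=-1 tape=__[z]y_xx   (A,z)→(D,y,←)
state=D head=-2 tape=_[_]yy_xx   (D,_)→(B,_,→)
state=B head=-1 tape=__[y]y_xx   (B,y)→(B,z,←)
state=B head=-2 tape=_[_]zy_xx   (B,_)→(D,_,→)
state=D head=-1 tape=__[z]y_xx   (D,z)→(C,x,←)
state=C head=-2 tape=_[_]xy_xx   (C,_)→(C,z,→)
state=C head=-1 tape=_z[x]y_xx   (C,x)→(A,z,→)
state=A head=0 tape=_zz[y]_xx   (A,y)→(D,_,←)
state=D head=-1 tape=_z[z]__xx   (D,z)→(C,x,←)
state=C head=-2 tape=_[z]x__xx   (C,z)→(A,y,←)
state=A head=-3 tape=[_]yx__xx
The non-blank tape span at halt is yx__xx.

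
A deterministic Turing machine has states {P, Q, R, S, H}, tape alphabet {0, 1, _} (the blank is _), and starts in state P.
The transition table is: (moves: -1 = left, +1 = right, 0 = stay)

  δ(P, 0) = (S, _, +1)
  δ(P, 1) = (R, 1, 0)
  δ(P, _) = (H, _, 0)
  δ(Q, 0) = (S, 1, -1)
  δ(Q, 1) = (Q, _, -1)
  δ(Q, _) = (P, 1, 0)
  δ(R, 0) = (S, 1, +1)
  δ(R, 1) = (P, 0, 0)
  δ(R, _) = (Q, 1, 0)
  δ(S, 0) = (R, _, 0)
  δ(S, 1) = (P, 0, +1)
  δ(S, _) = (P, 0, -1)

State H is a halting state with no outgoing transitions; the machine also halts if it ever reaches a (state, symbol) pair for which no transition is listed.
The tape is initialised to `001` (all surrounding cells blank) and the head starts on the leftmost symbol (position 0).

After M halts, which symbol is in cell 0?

P | [0]01   read 0 → write _, move +1, go to S
S | _[0]1   read 0 → write _, move 0, go to R
R | _[_]1   read _ → write 1, move 0, go to Q
Q | _[1]1   read 1 → write _, move -1, go to Q
Q | [_]_1   read _ → write 1, move 0, go to P
P | [1]_1   read 1 → write 1, move 0, go to R
R | [1]_1   read 1 → write 0, move 0, go to P
P | [0]_1   read 0 → write _, move +1, go to S
S | _[_]1   read _ → write 0, move -1, go to P
P | [_]01   read _ → write _, move 0, go to H
H | [_]01
Cell 0 holds _ when M halts.

_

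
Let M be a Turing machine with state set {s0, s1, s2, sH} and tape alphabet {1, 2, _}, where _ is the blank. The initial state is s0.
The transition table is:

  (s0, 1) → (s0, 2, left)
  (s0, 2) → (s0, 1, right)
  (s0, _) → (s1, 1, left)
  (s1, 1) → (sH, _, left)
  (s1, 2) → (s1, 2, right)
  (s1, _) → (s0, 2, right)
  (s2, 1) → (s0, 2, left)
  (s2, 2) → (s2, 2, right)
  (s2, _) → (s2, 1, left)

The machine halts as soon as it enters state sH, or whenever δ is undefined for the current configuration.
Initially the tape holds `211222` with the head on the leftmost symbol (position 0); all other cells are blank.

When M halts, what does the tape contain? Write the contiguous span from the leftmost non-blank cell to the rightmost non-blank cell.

state=s0 head=0 tape=____[2]11222_   (s0,2)→(s0,1,right)
state=s0 head=1 tape=____1[1]1222_   (s0,1)→(s0,2,left)
state=s0 head=0 tape=____[1]21222_   (s0,1)→(s0,2,left)
state=s0 head=-1 tape=___[_]221222_   (s0,_)→(s1,1,left)
state=s1 head=-2 tape=__[_]1221222_   (s1,_)→(s0,2,right)
state=s0 head=-1 tape=__2[1]221222_   (s0,1)→(s0,2,left)
state=s0 head=-2 tape=__[2]2221222_   (s0,2)→(s0,1,right)
state=s0 head=-1 tape=__1[2]221222_   (s0,2)→(s0,1,right)
state=s0 head=0 tape=__11[2]21222_   (s0,2)→(s0,1,right)
state=s0 head=1 tape=__111[2]1222_   (s0,2)→(s0,1,right)
state=s0 head=2 tape=__1111[1]222_   (s0,1)→(s0,2,left)
state=s0 head=1 tape=__111[1]2222_   (s0,1)→(s0,2,left)
state=s0 head=0 tape=__11[1]22222_   (s0,1)→(s0,2,left)
state=s0 head=-1 tape=__1[1]222222_   (s0,1)→(s0,2,left)
state=s0 head=-2 tape=__[1]2222222_   (s0,1)→(s0,2,left)
state=s0 head=-3 tape=_[_]22222222_   (s0,_)→(s1,1,left)
state=s1 head=-4 tape=[_]122222222_   (s1,_)→(s0,2,right)
state=s0 head=-3 tape=2[1]22222222_   (s0,1)→(s0,2,left)
state=s0 head=-4 tape=[2]222222222_   (s0,2)→(s0,1,right)
state=s0 head=-3 tape=1[2]22222222_   (s0,2)→(s0,1,right)
state=s0 head=-2 tape=11[2]2222222_   (s0,2)→(s0,1,right)
state=s0 head=-1 tape=111[2]222222_   (s0,2)→(s0,1,right)
state=s0 head=0 tape=1111[2]22222_   (s0,2)→(s0,1,right)
state=s0 head=1 tape=11111[2]2222_   (s0,2)→(s0,1,right)
state=s0 head=2 tape=111111[2]222_   (s0,2)→(s0,1,right)
state=s0 head=3 tape=1111111[2]22_   (s0,2)→(s0,1,right)
state=s0 head=4 tape=11111111[2]2_   (s0,2)→(s0,1,right)
state=s0 head=5 tape=111111111[2]_   (s0,2)→(s0,1,right)
state=s0 head=6 tape=1111111111[_]   (s0,_)→(s1,1,left)
state=s1 head=5 tape=111111111[1]1   (s1,1)→(sH,_,left)
state=sH head=4 tape=11111111[1]_1
The non-blank tape span at halt is 111111111_1.

111111111_1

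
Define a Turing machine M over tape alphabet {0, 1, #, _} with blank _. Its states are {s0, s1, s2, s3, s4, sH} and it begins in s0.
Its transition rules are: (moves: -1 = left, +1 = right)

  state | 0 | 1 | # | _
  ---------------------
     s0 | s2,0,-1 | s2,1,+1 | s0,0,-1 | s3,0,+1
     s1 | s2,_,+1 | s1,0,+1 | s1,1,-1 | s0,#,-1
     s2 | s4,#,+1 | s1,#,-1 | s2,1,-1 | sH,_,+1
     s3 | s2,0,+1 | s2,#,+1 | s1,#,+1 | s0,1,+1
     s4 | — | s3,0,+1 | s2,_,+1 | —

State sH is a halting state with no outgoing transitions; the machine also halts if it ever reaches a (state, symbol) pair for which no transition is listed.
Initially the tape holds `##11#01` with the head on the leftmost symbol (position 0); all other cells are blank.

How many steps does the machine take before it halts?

15

s0 | __[#]#11#01   read # → write 0, move -1, go to s0
s0 | _[_]0#11#01   read _ → write 0, move +1, go to s3
s3 | _0[0]#11#01   read 0 → write 0, move +1, go to s2
s2 | _00[#]11#01   read # → write 1, move -1, go to s2
s2 | _0[0]111#01   read 0 → write #, move +1, go to s4
s4 | _0#[1]11#01   read 1 → write 0, move +1, go to s3
s3 | _0#0[1]1#01   read 1 → write #, move +1, go to s2
s2 | _0#0#[1]#01   read 1 → write #, move -1, go to s1
s1 | _0#0[#]##01   read # → write 1, move -1, go to s1
s1 | _0#[0]1##01   read 0 → write _, move +1, go to s2
s2 | _0#_[1]##01   read 1 → write #, move -1, go to s1
s1 | _0#[_]###01   read _ → write #, move -1, go to s0
s0 | _0[#]####01   read # → write 0, move -1, go to s0
s0 | _[0]0####01   read 0 → write 0, move -1, go to s2
s2 | [_]00####01   read _ → write _, move +1, go to sH
sH | _[0]0####01
M halts after 15 transitions.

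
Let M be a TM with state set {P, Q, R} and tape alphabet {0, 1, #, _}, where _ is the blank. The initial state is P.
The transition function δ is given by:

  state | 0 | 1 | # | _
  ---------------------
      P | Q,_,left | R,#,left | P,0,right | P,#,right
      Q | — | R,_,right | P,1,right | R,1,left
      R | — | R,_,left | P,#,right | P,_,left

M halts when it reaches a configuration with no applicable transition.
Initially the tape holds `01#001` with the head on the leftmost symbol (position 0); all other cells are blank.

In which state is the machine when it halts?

Q

P | ___[0]1#001   read 0 → write _, move left, go to Q
Q | __[_]_1#001   read _ → write 1, move left, go to R
R | _[_]1_1#001   read _ → write _, move left, go to P
P | [_]_1_1#001   read _ → write #, move right, go to P
P | #[_]1_1#001   read _ → write #, move right, go to P
P | ##[1]_1#001   read 1 → write #, move left, go to R
R | #[#]#_1#001   read # → write #, move right, go to P
P | ##[#]_1#001   read # → write 0, move right, go to P
P | ##0[_]1#001   read _ → write #, move right, go to P
P | ##0#[1]#001   read 1 → write #, move left, go to R
R | ##0[#]##001   read # → write #, move right, go to P
P | ##0#[#]#001   read # → write 0, move right, go to P
P | ##0#0[#]001   read # → write 0, move right, go to P
P | ##0#00[0]01   read 0 → write _, move left, go to Q
Q | ##0#0[0]_01
No transition is defined for (Q, 0); M halts in state Q.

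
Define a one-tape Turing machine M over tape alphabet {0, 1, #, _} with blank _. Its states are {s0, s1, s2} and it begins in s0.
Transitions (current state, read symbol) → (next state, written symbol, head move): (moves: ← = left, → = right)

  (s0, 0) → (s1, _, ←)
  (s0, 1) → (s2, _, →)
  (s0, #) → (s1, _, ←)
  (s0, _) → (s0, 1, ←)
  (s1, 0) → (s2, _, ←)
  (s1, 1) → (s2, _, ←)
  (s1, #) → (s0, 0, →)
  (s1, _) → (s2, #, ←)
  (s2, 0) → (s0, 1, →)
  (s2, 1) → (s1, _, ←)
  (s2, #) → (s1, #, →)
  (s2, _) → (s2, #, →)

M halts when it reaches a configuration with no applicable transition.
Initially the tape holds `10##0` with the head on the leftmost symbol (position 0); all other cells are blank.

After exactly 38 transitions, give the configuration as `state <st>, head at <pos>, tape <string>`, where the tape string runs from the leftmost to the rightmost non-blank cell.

s0 | __[1]0##0_   read 1 → write _, move →, go to s2
s2 | ___[0]##0_   read 0 → write 1, move →, go to s0
s0 | ___1[#]#0_   read # → write _, move ←, go to s1
s1 | ___[1]_#0_   read 1 → write _, move ←, go to s2
s2 | __[_]__#0_   read _ → write #, move →, go to s2
s2 | __#[_]_#0_   read _ → write #, move →, go to s2
s2 | __##[_]#0_   read _ → write #, move →, go to s2
s2 | __###[#]0_   read # → write #, move →, go to s1
s1 | __####[0]_   read 0 → write _, move ←, go to s2
s2 | __###[#]__   read # → write #, move →, go to s1
s1 | __####[_]_   read _ → write #, move ←, go to s2
s2 | __###[#]#_   read # → write #, move →, go to s1
s1 | __####[#]_   read # → write 0, move →, go to s0
s0 | __####0[_]   read _ → write 1, move ←, go to s0
s0 | __####[0]1   read 0 → write _, move ←, go to s1
s1 | __###[#]_1   read # → write 0, move →, go to s0
s0 | __###0[_]1   read _ → write 1, move ←, go to s0
s0 | __###[0]11   read 0 → write _, move ←, go to s1
s1 | __##[#]_11   read # → write 0, move →, go to s0
s0 | __##0[_]11   read _ → write 1, move ←, go to s0
s0 | __##[0]111   read 0 → write _, move ←, go to s1
s1 | __#[#]_111   read # → write 0, move →, go to s0
s0 | __#0[_]111   read _ → write 1, move ←, go to s0
s0 | __#[0]1111   read 0 → write _, move ←, go to s1
s1 | __[#]_1111   read # → write 0, move →, go to s0
s0 | __0[_]1111   read _ → write 1, move ←, go to s0
s0 | __[0]11111   read 0 → write _, move ←, go to s1
s1 | _[_]_11111   read _ → write #, move ←, go to s2
s2 | [_]#_11111   read _ → write #, move →, go to s2
s2 | #[#]_11111   read # → write #, move →, go to s1
s1 | ##[_]11111   read _ → write #, move ←, go to s2
s2 | #[#]#11111   read # → write #, move →, go to s1
s1 | ##[#]11111   read # → write 0, move →, go to s0
s0 | ##0[1]1111   read 1 → write _, move →, go to s2
s2 | ##0_[1]111   read 1 → write _, move ←, go to s1
s1 | ##0[_]_111   read _ → write #, move ←, go to s2
s2 | ##[0]#_111   read 0 → write 1, move →, go to s0
s0 | ##1[#]_111   read # → write _, move ←, go to s1
s1 | ##[1]__111
After 38 steps: state s1, head at 0, tape ##1__111.

state s1, head at 0, tape ##1__111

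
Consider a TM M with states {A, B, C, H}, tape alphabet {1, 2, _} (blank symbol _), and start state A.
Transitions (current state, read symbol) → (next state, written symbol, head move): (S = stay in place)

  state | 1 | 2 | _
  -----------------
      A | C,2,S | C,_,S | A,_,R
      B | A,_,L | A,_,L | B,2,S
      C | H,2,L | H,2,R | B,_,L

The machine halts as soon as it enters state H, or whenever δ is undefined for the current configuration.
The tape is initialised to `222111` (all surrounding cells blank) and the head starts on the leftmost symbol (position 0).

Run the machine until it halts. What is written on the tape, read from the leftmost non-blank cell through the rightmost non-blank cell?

A | __[2]22111   read 2 → write _, move S, go to C
C | __[_]22111   read _ → write _, move L, go to B
B | _[_]_22111   read _ → write 2, move S, go to B
B | _[2]_22111   read 2 → write _, move L, go to A
A | [_]__22111   read _ → write _, move R, go to A
A | _[_]_22111   read _ → write _, move R, go to A
A | __[_]22111   read _ → write _, move R, go to A
A | ___[2]2111   read 2 → write _, move S, go to C
C | ___[_]2111   read _ → write _, move L, go to B
B | __[_]_2111   read _ → write 2, move S, go to B
B | __[2]_2111   read 2 → write _, move L, go to A
A | _[_]__2111   read _ → write _, move R, go to A
A | __[_]_2111   read _ → write _, move R, go to A
A | ___[_]2111   read _ → write _, move R, go to A
A | ____[2]111   read 2 → write _, move S, go to C
C | ____[_]111   read _ → write _, move L, go to B
B | ___[_]_111   read _ → write 2, move S, go to B
B | ___[2]_111   read 2 → write _, move L, go to A
A | __[_]__111   read _ → write _, move R, go to A
A | ___[_]_111   read _ → write _, move R, go to A
A | ____[_]111   read _ → write _, move R, go to A
A | _____[1]11   read 1 → write 2, move S, go to C
C | _____[2]11   read 2 → write 2, move R, go to H
H | _____2[1]1
The non-blank tape span at halt is 211.

211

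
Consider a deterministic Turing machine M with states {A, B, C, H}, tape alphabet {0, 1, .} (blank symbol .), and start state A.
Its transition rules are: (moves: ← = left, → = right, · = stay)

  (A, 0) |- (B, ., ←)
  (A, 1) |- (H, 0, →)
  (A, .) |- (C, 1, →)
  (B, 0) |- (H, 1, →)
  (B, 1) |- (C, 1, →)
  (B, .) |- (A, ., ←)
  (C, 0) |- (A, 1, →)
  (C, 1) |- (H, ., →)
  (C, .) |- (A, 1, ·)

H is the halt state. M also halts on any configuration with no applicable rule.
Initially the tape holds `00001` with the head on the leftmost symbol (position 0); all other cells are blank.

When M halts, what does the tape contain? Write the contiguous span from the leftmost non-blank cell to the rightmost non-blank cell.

10.0001

A | ..[0]0001   read 0 → write ., move ←, go to B
B | .[.].0001   read . → write ., move ←, go to A
A | [.]..0001   read . → write 1, move →, go to C
C | 1[.].0001   read . → write 1, move ·, go to A
A | 1[1].0001   read 1 → write 0, move →, go to H
H | 10[.]0001
The non-blank tape span at halt is 10.0001.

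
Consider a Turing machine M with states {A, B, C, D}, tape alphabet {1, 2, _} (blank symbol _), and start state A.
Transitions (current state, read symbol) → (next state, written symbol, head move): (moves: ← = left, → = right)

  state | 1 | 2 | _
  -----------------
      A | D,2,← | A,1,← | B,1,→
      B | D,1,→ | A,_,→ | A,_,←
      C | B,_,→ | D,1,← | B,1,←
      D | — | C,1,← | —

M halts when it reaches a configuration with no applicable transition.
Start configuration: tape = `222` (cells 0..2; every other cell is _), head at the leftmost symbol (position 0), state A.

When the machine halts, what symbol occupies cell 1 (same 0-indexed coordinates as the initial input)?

state=A head=0 tape=_[2]22_   (A,2)→(A,1,←)
state=A head=-1 tape=[_]122_   (A,_)→(B,1,→)
state=B head=0 tape=1[1]22_   (B,1)→(D,1,→)
state=D head=1 tape=11[2]2_   (D,2)→(C,1,←)
state=C head=0 tape=1[1]12_   (C,1)→(B,_,→)
state=B head=1 tape=1_[1]2_   (B,1)→(D,1,→)
state=D head=2 tape=1_1[2]_   (D,2)→(C,1,←)
state=C head=1 tape=1_[1]1_   (C,1)→(B,_,→)
state=B head=2 tape=1__[1]_   (B,1)→(D,1,→)
state=D head=3 tape=1__1[_]
Cell 1 holds _ when M halts.

_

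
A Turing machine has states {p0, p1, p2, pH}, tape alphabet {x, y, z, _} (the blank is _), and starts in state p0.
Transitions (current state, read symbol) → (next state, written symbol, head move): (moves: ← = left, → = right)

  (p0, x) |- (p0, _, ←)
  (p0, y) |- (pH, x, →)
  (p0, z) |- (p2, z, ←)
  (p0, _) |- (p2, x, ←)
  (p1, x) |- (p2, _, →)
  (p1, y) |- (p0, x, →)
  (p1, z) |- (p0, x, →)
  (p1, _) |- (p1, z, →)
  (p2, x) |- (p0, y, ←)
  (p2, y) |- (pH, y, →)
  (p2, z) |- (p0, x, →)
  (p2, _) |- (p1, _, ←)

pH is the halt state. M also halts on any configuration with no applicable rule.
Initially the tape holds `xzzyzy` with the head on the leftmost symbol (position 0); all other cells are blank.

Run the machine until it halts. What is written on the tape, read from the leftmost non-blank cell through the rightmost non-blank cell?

zz_yzyzyzyzy

state=p0 head=0 tape=______[x]zzyzy   (p0,x)→(p0,_,←)
state=p0 head=-1 tape=_____[_]_zzyzy   (p0,_)→(p2,x,←)
state=p2 head=-2 tape=____[_]x_zzyzy   (p2,_)→(p1,_,←)
state=p1 head=-3 tape=___[_]_x_zzyzy   (p1,_)→(p1,z,→)
state=p1 head=-2 tape=___z[_]x_zzyzy   (p1,_)→(p1,z,→)
state=p1 head=-1 tape=___zz[x]_zzyzy   (p1,x)→(p2,_,→)
state=p2 head=0 tape=___zz_[_]zzyzy   (p2,_)→(p1,_,←)
state=p1 head=-1 tape=___zz[_]_zzyzy   (p1,_)→(p1,z,→)
state=p1 head=0 tape=___zzz[_]zzyzy   (p1,_)→(p1,z,→)
state=p1 head=1 tape=___zzzz[z]zyzy   (p1,z)→(p0,x,→)
state=p0 head=2 tape=___zzzzx[z]yzy   (p0,z)→(p2,z,←)
state=p2 head=1 tape=___zzzz[x]zyzy   (p2,x)→(p0,y,←)
state=p0 head=0 tape=___zzz[z]yzyzy   (p0,z)→(p2,z,←)
state=p2 head=-1 tape=___zz[z]zyzyzy   (p2,z)→(p0,x,→)
state=p0 head=0 tape=___zzx[z]yzyzy   (p0,z)→(p2,z,←)
state=p2 head=-1 tape=___zz[x]zyzyzy   (p2,x)→(p0,y,←)
state=p0 head=-2 tape=___z[z]yzyzyzy   (p0,z)→(p2,z,←)
state=p2 head=-3 tape=___[z]zyzyzyzy   (p2,z)→(p0,x,→)
state=p0 head=-2 tape=___x[z]yzyzyzy   (p0,z)→(p2,z,←)
state=p2 head=-3 tape=___[x]zyzyzyzy   (p2,x)→(p0,y,←)
state=p0 head=-4 tape=__[_]yzyzyzyzy   (p0,_)→(p2,x,←)
state=p2 head=-5 tape=_[_]xyzyzyzyzy   (p2,_)→(p1,_,←)
state=p1 head=-6 tape=[_]_xyzyzyzyzy   (p1,_)→(p1,z,→)
state=p1 head=-5 tape=z[_]xyzyzyzyzy   (p1,_)→(p1,z,→)
state=p1 head=-4 tape=zz[x]yzyzyzyzy   (p1,x)→(p2,_,→)
state=p2 head=-3 tape=zz_[y]zyzyzyzy   (p2,y)→(pH,y,→)
state=pH head=-2 tape=zz_y[z]yzyzyzy
The non-blank tape span at halt is zz_yzyzyzyzy.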